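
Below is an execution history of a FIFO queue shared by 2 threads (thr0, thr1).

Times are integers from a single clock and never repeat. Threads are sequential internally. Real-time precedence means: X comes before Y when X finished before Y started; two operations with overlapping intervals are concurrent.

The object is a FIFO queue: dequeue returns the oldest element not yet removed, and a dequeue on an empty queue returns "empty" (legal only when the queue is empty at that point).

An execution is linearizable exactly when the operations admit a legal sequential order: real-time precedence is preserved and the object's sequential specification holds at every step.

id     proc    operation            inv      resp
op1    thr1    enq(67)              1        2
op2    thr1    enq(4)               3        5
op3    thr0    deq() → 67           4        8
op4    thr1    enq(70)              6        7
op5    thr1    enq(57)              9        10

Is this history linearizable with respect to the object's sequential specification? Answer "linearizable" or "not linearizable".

linearizable

one valid linearization: op1, op2, op3, op4, op5
after step 1 (op1 enq(67)): queue <67>
after step 2 (op2 enq(4)): queue <67,4>
after step 3 (op3 deq() → 67): queue <4>
after step 4 (op4 enq(70)): queue <4,70>
after step 5 (op5 enq(57)): queue <4,70,57>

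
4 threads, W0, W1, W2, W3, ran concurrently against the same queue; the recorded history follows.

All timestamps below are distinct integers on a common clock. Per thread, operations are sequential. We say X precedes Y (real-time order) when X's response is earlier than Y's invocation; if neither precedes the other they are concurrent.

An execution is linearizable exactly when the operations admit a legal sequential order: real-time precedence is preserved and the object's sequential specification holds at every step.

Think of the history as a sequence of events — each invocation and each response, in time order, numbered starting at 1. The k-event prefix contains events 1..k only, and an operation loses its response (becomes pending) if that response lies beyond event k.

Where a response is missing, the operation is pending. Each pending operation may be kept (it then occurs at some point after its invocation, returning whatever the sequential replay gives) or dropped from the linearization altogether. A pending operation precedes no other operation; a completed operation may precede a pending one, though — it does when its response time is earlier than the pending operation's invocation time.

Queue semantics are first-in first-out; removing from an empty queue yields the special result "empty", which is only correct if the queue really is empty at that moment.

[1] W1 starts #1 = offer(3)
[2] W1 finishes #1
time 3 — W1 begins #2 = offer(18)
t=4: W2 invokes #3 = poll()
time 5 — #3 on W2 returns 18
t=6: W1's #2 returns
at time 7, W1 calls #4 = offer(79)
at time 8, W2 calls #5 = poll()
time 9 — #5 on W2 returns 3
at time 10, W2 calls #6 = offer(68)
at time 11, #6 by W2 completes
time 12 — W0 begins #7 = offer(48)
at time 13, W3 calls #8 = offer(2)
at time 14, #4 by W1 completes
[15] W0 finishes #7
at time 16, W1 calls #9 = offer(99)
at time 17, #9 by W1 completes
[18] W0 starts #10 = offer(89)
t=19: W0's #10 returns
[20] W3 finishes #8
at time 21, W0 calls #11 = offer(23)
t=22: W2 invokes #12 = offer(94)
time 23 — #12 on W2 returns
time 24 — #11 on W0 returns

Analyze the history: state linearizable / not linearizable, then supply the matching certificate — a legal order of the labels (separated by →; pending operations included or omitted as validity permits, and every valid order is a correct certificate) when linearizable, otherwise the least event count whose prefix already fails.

not linearizable — minimal violating prefix: 5 events

cut after 4 events: linearizable; cut after 5 events (#3 responds, time 5): not linearizable
one real-time candidate order over the 2 completed operations — the queue replay rejects it
completion choices over the 1 pending operation (#2) were checked; none helps
sample order #1, #3 (pending dropped) stalls at step 2 — #3 poll() → 18 has no legal effect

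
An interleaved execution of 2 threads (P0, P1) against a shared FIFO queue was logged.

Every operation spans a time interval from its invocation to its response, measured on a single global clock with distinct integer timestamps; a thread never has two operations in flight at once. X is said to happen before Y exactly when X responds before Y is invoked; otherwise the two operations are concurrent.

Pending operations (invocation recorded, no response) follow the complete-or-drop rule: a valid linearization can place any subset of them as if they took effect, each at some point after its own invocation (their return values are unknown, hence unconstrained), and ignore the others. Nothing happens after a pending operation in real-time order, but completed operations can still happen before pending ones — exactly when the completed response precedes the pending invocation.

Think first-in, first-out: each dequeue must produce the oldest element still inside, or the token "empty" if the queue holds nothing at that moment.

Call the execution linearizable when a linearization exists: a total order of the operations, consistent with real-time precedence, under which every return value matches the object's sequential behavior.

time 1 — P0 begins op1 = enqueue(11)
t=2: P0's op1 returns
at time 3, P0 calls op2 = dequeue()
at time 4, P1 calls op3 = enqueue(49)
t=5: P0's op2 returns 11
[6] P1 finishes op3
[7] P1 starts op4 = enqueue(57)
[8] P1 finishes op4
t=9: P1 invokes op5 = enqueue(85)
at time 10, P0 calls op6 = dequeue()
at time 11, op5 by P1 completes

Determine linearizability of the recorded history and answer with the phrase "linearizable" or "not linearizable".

linearizable

one valid linearization: op1, op2, op3, op4, op5
after step 1 (op1 enqueue(11)): queue <11>
after step 2 (op2 dequeue() → 11): queue <>
after step 3 (op3 enqueue(49)): queue <49>
after step 4 (op4 enqueue(57)): queue <49,57>
after step 5 (op5 enqueue(85)): queue <49,57,85>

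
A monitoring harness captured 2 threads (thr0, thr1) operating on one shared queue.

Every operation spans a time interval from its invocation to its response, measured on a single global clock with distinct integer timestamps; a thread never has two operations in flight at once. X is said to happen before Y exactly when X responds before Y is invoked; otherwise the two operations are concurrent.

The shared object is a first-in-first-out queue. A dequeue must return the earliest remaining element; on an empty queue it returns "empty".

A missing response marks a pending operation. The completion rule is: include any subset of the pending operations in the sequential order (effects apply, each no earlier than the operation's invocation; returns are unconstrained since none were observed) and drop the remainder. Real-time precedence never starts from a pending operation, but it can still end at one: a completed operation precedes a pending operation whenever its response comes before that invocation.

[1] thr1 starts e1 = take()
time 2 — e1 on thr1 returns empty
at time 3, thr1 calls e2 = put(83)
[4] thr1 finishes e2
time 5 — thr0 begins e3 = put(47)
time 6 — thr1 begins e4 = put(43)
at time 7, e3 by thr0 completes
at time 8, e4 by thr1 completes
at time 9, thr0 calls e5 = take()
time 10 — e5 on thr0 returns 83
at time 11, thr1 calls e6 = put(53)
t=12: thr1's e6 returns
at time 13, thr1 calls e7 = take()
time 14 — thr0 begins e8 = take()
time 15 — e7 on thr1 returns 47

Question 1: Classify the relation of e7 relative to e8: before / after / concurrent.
Answer: concurrent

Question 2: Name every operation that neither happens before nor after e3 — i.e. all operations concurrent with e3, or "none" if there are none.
Answer: e4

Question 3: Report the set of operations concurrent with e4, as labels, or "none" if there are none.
Answer: e3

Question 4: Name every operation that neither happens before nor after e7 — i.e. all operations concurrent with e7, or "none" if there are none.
Answer: e8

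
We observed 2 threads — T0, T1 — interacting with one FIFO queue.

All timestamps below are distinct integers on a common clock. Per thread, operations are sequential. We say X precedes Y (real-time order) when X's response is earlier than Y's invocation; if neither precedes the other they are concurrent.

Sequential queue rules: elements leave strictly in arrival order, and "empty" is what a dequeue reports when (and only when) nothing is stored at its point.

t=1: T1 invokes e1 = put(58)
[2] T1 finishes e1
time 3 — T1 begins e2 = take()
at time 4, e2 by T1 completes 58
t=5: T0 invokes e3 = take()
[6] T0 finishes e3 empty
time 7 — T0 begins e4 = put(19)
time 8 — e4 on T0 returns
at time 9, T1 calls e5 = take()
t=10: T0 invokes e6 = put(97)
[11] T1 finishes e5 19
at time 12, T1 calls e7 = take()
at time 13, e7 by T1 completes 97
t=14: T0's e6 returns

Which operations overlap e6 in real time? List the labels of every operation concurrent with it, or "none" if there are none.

e5, e7

concurrent with e6 ([10,14]): every op whose interval crosses 10..14
e1 [1,2]: before
e2 [3,4]: before
e3 [5,6]: before
e4 [7,8]: before
e5 [9,11]: concurrent
e7 [12,13]: concurrent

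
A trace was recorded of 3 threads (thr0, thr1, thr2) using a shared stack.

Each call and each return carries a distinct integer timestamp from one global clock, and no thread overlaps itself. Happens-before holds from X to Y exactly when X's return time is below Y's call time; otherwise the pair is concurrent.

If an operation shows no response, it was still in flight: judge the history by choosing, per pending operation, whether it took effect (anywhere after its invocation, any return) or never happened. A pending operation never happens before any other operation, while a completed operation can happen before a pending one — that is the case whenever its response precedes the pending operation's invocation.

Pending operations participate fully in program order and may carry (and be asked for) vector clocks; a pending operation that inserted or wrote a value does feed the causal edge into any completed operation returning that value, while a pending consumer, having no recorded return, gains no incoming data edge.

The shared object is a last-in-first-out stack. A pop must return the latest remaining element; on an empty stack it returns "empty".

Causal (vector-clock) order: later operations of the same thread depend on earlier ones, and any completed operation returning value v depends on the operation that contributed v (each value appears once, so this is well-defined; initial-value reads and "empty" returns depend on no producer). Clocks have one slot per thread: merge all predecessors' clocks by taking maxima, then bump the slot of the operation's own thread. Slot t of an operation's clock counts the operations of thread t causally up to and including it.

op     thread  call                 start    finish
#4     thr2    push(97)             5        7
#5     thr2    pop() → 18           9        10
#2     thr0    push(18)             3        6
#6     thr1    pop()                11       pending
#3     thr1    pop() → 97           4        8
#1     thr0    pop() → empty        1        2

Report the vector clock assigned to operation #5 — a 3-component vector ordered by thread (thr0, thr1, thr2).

#4, invoked 5, has no incoming edges; only thr2's bump applies → (0, 0, 1)
#1, invoked 1, has no incoming edges; only thr0's bump applies → (1, 0, 0)
#3 (invocation 4): componentwise max over VC(#4)=(0, 0, 1), +1 at thr1, giving (0, 1, 1)
#2 (invocation 3): componentwise max over VC(#1)=(1, 0, 0), +1 at thr0, giving (2, 0, 0)
#6 (invocation 11): componentwise max over VC(#3)=(0, 1, 1), +1 at thr1, giving (0, 2, 1)
#5 (invocation 9): componentwise max over VC(#2)=(2, 0, 0), VC(#4)=(0, 0, 1), +1 at thr2, giving (2, 0, 2)
target: VC(#5) = (2, 0, 2)

(2, 0, 2)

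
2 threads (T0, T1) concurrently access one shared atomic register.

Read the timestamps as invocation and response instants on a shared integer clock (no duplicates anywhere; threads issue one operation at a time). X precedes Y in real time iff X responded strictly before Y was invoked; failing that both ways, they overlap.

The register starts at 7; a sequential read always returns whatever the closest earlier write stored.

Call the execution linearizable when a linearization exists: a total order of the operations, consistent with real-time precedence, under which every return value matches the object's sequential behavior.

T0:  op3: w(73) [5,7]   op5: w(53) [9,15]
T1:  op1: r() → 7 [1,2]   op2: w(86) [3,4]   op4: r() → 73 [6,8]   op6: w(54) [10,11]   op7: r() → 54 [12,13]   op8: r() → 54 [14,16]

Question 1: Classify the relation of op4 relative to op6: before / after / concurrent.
op4 spans [6,8], op6 spans [10,11]
resp(op4)=8 < inv(op6)=10

before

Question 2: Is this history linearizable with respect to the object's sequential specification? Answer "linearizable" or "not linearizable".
a witness: op1, op2, op3, op4, op5, op6, op7, op8
1. op1 r() → 7, leaving value 7
2. op2 w(86), leaving value 86
3. op3 w(73), leaving value 73
4. op4 r() → 73, leaving value 73
5. op5 w(53), leaving value 53
6. op6 w(54), leaving value 54
7. op7 r() → 54, leaving value 54
8. op8 r() → 54, leaving value 54

linearizable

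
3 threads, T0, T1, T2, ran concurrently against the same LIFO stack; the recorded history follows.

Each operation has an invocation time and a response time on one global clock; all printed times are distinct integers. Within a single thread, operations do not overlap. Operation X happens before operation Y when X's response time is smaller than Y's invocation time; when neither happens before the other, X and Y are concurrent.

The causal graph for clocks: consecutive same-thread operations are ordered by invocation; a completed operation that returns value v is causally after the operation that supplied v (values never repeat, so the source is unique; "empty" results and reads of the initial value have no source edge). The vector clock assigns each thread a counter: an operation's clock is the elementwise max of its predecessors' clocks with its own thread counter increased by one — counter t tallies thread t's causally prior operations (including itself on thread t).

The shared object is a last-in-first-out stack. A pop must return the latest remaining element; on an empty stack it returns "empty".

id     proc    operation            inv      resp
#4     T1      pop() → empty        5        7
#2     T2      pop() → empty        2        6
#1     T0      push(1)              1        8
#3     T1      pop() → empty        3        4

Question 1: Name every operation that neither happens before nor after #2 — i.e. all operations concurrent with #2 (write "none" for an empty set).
Answer: #1, #3, #4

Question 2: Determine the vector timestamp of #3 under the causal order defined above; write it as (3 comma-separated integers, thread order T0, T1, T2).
Answer: (0, 1, 0)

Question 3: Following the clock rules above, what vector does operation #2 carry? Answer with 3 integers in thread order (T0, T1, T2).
Answer: (0, 0, 1)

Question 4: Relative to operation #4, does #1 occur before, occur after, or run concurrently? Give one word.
Answer: concurrent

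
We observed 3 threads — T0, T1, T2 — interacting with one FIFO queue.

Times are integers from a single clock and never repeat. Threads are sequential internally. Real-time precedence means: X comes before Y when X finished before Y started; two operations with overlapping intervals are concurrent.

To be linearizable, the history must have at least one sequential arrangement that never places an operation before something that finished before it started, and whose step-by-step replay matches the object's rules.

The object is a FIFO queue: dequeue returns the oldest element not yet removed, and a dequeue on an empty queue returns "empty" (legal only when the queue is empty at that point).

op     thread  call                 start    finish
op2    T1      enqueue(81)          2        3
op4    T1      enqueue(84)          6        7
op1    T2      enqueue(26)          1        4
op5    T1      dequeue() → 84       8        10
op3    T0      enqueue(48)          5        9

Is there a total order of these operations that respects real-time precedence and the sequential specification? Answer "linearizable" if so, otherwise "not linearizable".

not linearizable

prefix check: 1..9 passes, 1..10 fails once op5's time-10 response joins
all 6 real-time-respecting orders fail — 5 completed FIFO queue operations, no legal replay
sample order op1, op2, op3, op4, op5 stalls at step 5 — op5 dequeue() → 84 has no legal effect
sample order op1, op2, op4, op3, op5 stalls at step 5 — op5 dequeue() → 84 has no legal effect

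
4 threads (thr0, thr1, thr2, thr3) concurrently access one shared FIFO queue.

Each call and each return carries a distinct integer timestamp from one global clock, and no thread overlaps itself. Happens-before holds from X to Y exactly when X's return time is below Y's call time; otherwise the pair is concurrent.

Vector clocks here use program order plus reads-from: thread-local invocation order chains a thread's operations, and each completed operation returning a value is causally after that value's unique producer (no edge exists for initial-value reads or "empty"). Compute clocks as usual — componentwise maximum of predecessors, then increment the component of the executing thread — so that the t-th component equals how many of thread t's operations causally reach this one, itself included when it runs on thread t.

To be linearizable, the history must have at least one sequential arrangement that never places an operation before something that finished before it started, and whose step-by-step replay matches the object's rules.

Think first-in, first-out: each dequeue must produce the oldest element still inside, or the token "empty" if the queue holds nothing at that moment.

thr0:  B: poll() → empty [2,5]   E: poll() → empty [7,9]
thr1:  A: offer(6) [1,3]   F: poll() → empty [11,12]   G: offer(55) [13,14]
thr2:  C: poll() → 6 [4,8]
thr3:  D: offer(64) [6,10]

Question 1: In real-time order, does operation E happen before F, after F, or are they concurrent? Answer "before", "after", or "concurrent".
before

E spans [7,9], F spans [11,12]
resp(E)=9 < inv(F)=11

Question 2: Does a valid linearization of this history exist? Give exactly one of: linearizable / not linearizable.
not linearizable

events 1..11 are fine; event 12 — the response of F at time 12 — makes the prefix non-linearizable
real-time-consistent orders of the 6 completed operations: 14 — all fail the FIFO queue replay
e.g. A, B, C, D, E, F: illegal at step 2, since B poll() → empty cannot apply there
e.g. A, B, C, E, D, F: illegal at step 2, since B poll() → empty cannot apply there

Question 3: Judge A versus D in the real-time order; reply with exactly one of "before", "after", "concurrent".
before

A spans [1,3], D spans [6,10]
resp(A)=3 < inv(D)=6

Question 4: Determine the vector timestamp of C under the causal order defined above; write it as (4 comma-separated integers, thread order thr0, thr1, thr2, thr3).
(0, 1, 1, 0)

D, invoked 6, has no incoming edges; only thr3's bump applies → (0, 0, 0, 1)
A, invoked 1, has no incoming edges; only thr1's bump applies → (0, 1, 0, 0)
B, invoked 2, has no incoming edges; only thr0's bump applies → (1, 0, 0, 0)
merge at C (invoked 4): VC(A)=(0, 1, 0, 0), own-thread bump on thr2 → (0, 1, 1, 0)
merge at F (invoked 11): VC(A)=(0, 1, 0, 0), own-thread bump on thr1 → (0, 2, 0, 0)
merge at E (invoked 7): VC(B)=(1, 0, 0, 0), own-thread bump on thr0 → (2, 0, 0, 0)
merge at G (invoked 13): VC(F)=(0, 2, 0, 0), own-thread bump on thr1 → (0, 3, 0, 0)
target: VC(C) = (0, 1, 1, 0)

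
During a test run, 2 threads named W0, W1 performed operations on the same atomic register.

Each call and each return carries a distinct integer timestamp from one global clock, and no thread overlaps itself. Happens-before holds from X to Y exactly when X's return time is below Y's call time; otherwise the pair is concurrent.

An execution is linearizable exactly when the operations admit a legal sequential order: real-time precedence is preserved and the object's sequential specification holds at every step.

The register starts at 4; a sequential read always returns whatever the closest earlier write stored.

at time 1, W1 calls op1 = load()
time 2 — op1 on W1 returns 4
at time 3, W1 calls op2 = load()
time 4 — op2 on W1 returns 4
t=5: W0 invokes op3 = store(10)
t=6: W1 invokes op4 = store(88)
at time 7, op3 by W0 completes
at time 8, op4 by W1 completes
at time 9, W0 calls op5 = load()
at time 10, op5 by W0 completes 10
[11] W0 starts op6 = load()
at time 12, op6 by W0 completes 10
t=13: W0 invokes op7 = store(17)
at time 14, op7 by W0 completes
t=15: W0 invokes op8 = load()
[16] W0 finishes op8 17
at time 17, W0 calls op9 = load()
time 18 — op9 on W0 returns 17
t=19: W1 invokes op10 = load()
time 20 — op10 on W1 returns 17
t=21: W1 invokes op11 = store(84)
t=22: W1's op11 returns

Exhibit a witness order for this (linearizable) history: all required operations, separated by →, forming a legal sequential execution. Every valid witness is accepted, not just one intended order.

op1 → op2 → op4 → op3 → op5 → op6 → op7 → op8 → op9 → op10 → op11

after step 1 (op1 load() → 4): value 4
after step 2 (op2 load() → 4): value 4
after step 3 (op4 store(88)): value 88
after step 4 (op3 store(10)): value 10
after step 5 (op5 load() → 10): value 10
after step 6 (op6 load() → 10): value 10
after step 7 (op7 store(17)): value 17
after step 8 (op8 load() → 17): value 17
after step 9 (op9 load() → 17): value 17
after step 10 (op10 load() → 17): value 17
after step 11 (op11 store(84)): value 84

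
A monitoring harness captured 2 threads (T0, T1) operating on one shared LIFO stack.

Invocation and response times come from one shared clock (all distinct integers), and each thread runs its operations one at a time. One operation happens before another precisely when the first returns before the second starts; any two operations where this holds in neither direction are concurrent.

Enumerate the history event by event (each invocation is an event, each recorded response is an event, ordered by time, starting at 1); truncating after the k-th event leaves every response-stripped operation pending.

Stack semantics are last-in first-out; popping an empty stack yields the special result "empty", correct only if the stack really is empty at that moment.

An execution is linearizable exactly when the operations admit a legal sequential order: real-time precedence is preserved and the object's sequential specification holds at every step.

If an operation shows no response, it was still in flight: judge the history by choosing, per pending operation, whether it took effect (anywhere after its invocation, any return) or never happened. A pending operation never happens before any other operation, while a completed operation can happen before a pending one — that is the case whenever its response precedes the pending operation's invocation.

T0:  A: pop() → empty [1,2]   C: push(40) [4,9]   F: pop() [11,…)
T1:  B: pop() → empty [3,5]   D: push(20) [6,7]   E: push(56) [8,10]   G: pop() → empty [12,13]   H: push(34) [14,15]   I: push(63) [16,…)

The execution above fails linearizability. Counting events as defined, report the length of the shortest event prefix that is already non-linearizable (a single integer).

one valid order for events 1..12 is A, B, C, D, E:
after step 1 (A pop() → empty): stack <>
after step 2 (B pop() → empty): stack <>
after step 3 (C push(40)): stack <40>
after step 4 (D push(20)): stack <40,20>
after step 5 (E push(56)): stack <40,20,56>
adding event 13 (G responds at 13) leaves no legal real-time order
completion choices over the 1 pending operation (F) were checked; none helps
one such order, A, B, C, D, E, G (pending dropped), breaks at step 6 where G pop() → empty is illegal
one such order, A, B, D, C, E, G (pending dropped), breaks at step 6 where G pop() → empty is illegal

13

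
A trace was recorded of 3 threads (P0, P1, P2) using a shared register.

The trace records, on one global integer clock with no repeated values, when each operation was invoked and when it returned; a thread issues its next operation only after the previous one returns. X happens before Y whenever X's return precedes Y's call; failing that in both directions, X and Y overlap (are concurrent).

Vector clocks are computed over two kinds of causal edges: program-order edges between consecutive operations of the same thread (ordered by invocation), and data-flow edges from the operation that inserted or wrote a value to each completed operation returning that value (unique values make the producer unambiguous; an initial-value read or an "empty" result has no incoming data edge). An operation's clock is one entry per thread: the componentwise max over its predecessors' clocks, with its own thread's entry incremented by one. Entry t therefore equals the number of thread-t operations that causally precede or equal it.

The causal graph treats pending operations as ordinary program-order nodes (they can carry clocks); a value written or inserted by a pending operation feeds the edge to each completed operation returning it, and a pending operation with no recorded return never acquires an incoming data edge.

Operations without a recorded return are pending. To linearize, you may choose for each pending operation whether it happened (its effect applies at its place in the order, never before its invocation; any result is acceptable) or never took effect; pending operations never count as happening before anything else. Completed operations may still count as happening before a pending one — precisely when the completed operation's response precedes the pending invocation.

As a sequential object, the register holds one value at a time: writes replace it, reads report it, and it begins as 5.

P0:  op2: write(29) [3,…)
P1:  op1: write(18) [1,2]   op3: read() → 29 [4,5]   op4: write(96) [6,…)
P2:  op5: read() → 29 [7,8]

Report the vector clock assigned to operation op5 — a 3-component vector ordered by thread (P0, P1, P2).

no predecessors for op1 (invoked 1): P1 increments from zero → (0, 1, 0)
no predecessors for op2 (invoked 3): P0 increments from zero → (1, 0, 0)
VC(op5, invoked at 7): max of VC(op2)=(1, 0, 0), then +1 on thread P2 → (1, 0, 1)
VC(op3, invoked at 4): max of VC(op1)=(0, 1, 0), VC(op2)=(1, 0, 0), then +1 on thread P1 → (1, 2, 0)
VC(op4, invoked at 6): max of VC(op3)=(1, 2, 0), then +1 on thread P1 → (1, 3, 0)
target: VC(op5) = (1, 0, 1)

(1, 0, 1)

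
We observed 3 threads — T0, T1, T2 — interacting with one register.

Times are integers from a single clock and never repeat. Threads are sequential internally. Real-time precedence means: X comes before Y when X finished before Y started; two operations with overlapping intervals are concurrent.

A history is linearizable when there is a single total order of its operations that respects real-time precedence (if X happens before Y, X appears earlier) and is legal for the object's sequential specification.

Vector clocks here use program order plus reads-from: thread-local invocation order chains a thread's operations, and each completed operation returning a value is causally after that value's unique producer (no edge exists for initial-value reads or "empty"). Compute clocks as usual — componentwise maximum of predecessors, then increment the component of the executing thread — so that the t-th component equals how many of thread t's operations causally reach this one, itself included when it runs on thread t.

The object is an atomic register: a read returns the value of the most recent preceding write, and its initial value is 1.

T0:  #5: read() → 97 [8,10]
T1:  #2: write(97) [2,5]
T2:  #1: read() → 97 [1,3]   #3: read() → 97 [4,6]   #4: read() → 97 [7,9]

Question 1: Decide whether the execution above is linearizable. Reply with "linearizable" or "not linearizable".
linearizable

one valid linearization: #2, #1, #3, #4, #5
after step 1 (#2 write(97)): value 97
after step 2 (#1 read() → 97): value 97
after step 3 (#3 read() → 97): value 97
after step 4 (#4 read() → 97): value 97
after step 5 (#5 read() → 97): value 97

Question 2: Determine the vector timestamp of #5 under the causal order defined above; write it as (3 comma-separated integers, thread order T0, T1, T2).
(1, 1, 0)

#2 (invocation 2): nothing precedes it; T1's component alone gives (0, 1, 0)
from VC(#2)=(0, 1, 0), #1 (invoked 1) maxes components and bumps T2 → (0, 1, 1)
from VC(#2)=(0, 1, 0), #5 (invoked 8) maxes components and bumps T0 → (1, 1, 0)
from VC(#1)=(0, 1, 1), VC(#2)=(0, 1, 0), #3 (invoked 4) maxes components and bumps T2 → (0, 1, 2)
from VC(#2)=(0, 1, 0), VC(#3)=(0, 1, 2), #4 (invoked 7) maxes components and bumps T2 → (0, 1, 3)
target: VC(#5) = (1, 1, 0)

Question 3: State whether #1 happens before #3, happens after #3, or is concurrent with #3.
before

#1 spans [1,3], #3 spans [4,6]
resp(#1)=3 < inv(#3)=4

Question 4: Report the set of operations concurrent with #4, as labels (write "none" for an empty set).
#5

concurrent with #4 ([7,9]): every op whose interval crosses 7..9
#1 [1,3]: before
#2 [2,5]: before
#3 [4,6]: before
#5 [8,10]: concurrent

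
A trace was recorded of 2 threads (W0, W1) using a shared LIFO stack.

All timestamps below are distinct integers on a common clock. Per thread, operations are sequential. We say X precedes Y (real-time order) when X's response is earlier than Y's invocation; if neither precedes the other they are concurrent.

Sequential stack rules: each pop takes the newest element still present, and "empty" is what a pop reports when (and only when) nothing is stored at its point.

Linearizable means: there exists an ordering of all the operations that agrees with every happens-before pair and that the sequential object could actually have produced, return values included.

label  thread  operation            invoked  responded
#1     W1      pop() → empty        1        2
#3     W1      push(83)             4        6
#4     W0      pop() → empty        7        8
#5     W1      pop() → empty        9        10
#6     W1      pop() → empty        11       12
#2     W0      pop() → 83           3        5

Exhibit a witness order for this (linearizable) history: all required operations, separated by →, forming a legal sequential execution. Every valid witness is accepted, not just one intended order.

1. #1 pop() → empty, leaving stack <>
2. #3 push(83), leaving stack <83>
3. #2 pop() → 83, leaving stack <>
4. #4 pop() → empty, leaving stack <>
5. #5 pop() → empty, leaving stack <>
6. #6 pop() → empty, leaving stack <>

#1 → #3 → #2 → #4 → #5 → #6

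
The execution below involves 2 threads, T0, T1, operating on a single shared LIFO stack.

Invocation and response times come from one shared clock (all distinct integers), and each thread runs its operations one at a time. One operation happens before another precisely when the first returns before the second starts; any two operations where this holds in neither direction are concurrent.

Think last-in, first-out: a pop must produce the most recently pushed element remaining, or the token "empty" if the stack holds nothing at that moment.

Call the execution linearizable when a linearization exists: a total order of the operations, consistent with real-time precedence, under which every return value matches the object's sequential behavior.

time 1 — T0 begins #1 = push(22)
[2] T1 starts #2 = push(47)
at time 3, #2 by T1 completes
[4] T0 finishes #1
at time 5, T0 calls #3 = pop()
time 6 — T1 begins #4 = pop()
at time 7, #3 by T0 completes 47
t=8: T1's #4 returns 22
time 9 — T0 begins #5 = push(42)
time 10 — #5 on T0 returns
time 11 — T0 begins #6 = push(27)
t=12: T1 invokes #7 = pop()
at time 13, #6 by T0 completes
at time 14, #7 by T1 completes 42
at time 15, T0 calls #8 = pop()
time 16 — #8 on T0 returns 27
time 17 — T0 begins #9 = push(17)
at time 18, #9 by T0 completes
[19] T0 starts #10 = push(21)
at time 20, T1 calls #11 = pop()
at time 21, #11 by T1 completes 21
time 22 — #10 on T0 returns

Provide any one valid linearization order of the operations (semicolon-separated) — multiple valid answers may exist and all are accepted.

#1; #2; #3; #4; #5; #7; #6; #8; #9; #10; #11

after step 1 (#1 push(22)): stack <22>
after step 2 (#2 push(47)): stack <22,47>
after step 3 (#3 pop() → 47): stack <22>
after step 4 (#4 pop() → 22): stack <>
after step 5 (#5 push(42)): stack <42>
after step 6 (#7 pop() → 42): stack <>
after step 7 (#6 push(27)): stack <27>
after step 8 (#8 pop() → 27): stack <>
after step 9 (#9 push(17)): stack <17>
after step 10 (#10 push(21)): stack <17,21>
after step 11 (#11 pop() → 21): stack <17>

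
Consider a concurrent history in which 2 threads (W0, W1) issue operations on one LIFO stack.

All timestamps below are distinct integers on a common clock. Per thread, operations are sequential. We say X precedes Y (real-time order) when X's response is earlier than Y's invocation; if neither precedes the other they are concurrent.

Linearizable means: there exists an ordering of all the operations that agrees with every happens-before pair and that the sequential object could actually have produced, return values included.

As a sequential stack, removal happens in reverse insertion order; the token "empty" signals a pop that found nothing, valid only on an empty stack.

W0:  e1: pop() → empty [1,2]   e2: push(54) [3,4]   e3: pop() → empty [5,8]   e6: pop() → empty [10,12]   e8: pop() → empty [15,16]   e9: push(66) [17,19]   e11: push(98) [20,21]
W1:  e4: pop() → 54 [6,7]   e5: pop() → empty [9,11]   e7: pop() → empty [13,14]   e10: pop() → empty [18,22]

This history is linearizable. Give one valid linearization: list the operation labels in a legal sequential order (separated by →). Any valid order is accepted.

after step 1 (e1 pop() → empty): stack <>
after step 2 (e2 push(54)): stack <54>
after step 3 (e4 pop() → 54): stack <>
after step 4 (e3 pop() → empty): stack <>
after step 5 (e5 pop() → empty): stack <>
after step 6 (e6 pop() → empty): stack <>
after step 7 (e7 pop() → empty): stack <>
after step 8 (e8 pop() → empty): stack <>
after step 9 (e10 pop() → empty): stack <>
after step 10 (e9 push(66)): stack <66>
after step 11 (e11 push(98)): stack <66,98>

e1 → e2 → e4 → e3 → e5 → e6 → e7 → e8 → e10 → e9 → e11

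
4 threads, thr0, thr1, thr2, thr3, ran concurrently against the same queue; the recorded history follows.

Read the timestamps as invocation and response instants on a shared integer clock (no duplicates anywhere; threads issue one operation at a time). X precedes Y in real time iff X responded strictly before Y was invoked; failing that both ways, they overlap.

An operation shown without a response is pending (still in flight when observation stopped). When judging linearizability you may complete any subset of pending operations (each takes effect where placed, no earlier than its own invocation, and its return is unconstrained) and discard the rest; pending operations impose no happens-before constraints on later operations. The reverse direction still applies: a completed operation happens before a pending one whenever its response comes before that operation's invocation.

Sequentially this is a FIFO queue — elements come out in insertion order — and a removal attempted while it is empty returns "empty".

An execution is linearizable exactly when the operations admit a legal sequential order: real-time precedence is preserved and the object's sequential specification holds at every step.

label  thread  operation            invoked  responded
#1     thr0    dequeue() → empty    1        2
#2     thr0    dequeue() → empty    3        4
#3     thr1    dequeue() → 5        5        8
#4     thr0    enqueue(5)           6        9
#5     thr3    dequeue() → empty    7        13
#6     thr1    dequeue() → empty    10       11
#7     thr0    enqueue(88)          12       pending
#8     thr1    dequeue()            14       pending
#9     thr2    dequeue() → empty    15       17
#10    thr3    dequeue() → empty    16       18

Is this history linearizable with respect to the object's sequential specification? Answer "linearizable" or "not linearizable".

witness order: #1, #2, #4, #3, #5, #6, #7, #8, #9, #10
step 1: #1 dequeue() → empty — queue <>
step 2: #2 dequeue() → empty — queue <>
step 3: #4 enqueue(5) — queue <5>
step 4: #3 dequeue() → 5 — queue <>
step 5: #5 dequeue() → empty — queue <>
step 6: #6 dequeue() → empty — queue <>
step 7: #7 enqueue(88) (pending, included) — queue <88>
step 8: #8 dequeue() (pending, included) — queue <>
step 9: #9 dequeue() → empty — queue <>
step 10: #10 dequeue() → empty — queue <>

linearizable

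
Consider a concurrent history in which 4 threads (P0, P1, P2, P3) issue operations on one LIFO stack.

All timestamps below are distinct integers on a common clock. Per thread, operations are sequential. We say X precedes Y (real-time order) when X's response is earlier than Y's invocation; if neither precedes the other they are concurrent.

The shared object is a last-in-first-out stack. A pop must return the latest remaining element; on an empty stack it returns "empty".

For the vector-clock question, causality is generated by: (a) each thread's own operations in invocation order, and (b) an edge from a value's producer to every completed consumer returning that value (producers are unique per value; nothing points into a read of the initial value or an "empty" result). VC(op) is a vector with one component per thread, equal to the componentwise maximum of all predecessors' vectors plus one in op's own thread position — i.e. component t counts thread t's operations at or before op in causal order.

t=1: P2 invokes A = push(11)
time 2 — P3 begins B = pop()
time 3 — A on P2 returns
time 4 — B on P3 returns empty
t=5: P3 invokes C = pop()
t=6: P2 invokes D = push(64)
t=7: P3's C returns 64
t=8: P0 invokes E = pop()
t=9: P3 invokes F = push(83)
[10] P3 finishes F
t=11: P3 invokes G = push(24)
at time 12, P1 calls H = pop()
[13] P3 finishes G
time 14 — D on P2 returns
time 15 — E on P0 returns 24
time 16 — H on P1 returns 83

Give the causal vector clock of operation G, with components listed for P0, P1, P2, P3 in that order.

(0, 0, 2, 4)

B (invocation 2): nothing precedes it; P3's component alone gives (0, 0, 0, 1)
A (invocation 1): nothing precedes it; P2's component alone gives (0, 0, 1, 0)
invoked at 6, D merges VC(A)=(0, 0, 1, 0) and bumps P2's slot → (0, 0, 2, 0)
invoked at 5, C merges VC(B)=(0, 0, 0, 1), VC(D)=(0, 0, 2, 0) and bumps P3's slot → (0, 0, 2, 2)
invoked at 9, F merges VC(C)=(0, 0, 2, 2) and bumps P3's slot → (0, 0, 2, 3)
invoked at 11, G merges VC(F)=(0, 0, 2, 3) and bumps P3's slot → (0, 0, 2, 4)
invoked at 12, H merges VC(F)=(0, 0, 2, 3) and bumps P1's slot → (0, 1, 2, 3)
invoked at 8, E merges VC(G)=(0, 0, 2, 4) and bumps P0's slot → (1, 0, 2, 4)
target: VC(G) = (0, 0, 2, 4)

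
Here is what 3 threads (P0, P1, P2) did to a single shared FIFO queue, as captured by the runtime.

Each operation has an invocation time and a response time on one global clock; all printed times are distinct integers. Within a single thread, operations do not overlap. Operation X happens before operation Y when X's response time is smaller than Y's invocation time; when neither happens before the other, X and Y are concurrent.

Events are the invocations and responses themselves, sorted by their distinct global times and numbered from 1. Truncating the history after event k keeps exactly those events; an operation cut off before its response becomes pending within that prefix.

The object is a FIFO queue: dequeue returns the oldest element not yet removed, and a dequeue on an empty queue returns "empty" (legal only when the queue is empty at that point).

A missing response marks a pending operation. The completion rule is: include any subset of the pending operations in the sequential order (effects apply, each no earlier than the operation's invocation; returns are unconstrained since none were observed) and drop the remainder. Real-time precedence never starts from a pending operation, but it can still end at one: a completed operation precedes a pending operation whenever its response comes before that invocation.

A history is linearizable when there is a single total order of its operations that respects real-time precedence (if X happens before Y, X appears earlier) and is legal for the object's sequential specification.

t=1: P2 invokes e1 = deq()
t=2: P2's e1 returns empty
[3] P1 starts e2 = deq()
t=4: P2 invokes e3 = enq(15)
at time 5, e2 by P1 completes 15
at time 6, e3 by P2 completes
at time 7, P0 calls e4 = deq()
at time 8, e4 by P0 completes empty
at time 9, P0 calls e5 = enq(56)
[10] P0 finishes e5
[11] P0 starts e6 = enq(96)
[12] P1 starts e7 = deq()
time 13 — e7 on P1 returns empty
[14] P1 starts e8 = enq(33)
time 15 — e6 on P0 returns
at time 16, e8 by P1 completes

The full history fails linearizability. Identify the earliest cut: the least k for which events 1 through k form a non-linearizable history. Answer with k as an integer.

events 1..12 are still linearizable — one witness is e1, e3, e2, e4, e5:
step 1: e1 deq() → empty — queue <>
step 2: e3 enq(15) — queue <15>
step 3: e2 deq() → 15 — queue <>
step 4: e4 deq() → empty — queue <>
step 5: e5 enq(56) — queue <56>
event 13 — e7's response, time 13 — after it, nothing linearizes
no completion choice of the 1 pending operation (e6) rescues it — every subset was tried
e.g. e1, e2, e3, e4, e5, e7 (pending dropped): illegal at step 2, since e2 deq() → 15 cannot apply there
e.g. e1, e3, e2, e4, e5, e7 (pending dropped): illegal at step 6, since e7 deq() → empty cannot apply there

13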